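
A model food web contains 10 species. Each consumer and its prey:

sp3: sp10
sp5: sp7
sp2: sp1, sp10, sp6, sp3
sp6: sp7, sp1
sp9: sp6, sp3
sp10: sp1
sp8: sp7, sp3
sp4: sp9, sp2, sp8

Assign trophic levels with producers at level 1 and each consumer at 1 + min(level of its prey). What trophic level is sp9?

Trophic level 3

sp7 is a producer → level 1.
sp6 eats sp7 → level 2.
sp9 eats sp6 → level 3.
No prey of sp9 is below level 2, so 3 is the minimum.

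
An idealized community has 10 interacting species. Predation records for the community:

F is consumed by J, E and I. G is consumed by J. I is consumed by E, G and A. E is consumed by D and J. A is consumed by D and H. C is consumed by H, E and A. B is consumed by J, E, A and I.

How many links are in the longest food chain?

3 links

One longest chain: F → I → E → D.
It has 4 species and 3 links.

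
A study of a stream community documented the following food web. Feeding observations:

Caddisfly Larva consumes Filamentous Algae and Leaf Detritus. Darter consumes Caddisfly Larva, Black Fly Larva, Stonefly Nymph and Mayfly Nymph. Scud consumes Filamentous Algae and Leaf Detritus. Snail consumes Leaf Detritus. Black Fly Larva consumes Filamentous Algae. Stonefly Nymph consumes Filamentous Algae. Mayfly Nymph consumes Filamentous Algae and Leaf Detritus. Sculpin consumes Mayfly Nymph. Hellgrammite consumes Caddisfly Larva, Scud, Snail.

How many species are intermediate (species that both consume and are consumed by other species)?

Intermediate species (has both prey and predators): Stonefly Nymph, Scud, Caddisfly Larva, Black Fly Larva, Snail, Mayfly Nymph.
Count: 6.

6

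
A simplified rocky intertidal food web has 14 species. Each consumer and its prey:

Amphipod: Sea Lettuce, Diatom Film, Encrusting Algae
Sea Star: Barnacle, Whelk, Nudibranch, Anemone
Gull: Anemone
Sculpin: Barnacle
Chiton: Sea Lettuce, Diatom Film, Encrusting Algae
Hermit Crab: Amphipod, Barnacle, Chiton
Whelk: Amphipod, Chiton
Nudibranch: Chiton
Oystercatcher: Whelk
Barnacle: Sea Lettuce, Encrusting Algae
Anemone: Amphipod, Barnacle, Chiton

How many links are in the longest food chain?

One longest chain: Sea Lettuce → Amphipod → Anemone → Gull.
It has 4 species and 3 links.

3 links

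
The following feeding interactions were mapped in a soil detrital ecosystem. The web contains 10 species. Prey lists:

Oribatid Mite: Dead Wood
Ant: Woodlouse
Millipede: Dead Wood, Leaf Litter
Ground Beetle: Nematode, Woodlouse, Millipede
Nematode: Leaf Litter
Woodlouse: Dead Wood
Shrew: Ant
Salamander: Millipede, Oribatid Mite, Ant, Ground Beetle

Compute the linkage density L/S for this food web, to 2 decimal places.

There are L = 14 links among S = 10 species.
L/S = 14/10 = 1.4000 ≈ 1.40.

L/S = 1.40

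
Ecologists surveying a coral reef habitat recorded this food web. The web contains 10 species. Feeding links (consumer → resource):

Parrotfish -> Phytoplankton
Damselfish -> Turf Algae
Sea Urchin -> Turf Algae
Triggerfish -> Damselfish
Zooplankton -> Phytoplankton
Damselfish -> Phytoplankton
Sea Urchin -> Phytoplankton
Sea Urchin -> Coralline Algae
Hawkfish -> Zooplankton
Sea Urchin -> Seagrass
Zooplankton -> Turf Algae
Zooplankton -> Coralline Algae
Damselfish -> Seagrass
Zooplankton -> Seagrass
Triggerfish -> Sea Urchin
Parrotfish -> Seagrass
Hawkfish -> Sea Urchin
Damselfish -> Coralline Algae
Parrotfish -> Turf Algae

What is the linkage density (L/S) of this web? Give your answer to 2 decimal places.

L/S = 1.90

There are L = 19 links among S = 10 species.
L/S = 19/10 = 1.9000 ≈ 1.90.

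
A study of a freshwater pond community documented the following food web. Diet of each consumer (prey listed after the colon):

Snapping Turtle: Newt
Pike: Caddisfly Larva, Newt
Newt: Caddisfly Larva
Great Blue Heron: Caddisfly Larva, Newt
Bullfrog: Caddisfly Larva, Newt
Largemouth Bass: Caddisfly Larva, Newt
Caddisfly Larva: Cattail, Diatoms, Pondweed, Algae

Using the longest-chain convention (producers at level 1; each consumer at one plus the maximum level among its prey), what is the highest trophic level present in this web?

Producers (level 1): Cattail, Diatoms, Pondweed, Algae.
Cattail → Caddisfly Larva → Newt → Bullfrog gives Bullfrog level 4.
No species has a prey at level 4, so no species reaches level 5.

4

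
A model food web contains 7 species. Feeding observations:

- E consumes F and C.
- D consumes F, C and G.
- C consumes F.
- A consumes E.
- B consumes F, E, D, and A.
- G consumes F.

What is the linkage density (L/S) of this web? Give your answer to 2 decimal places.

L/S = 1.71

There are L = 12 links among S = 7 species.
L/S = 12/7 = 1.7143 ≈ 1.71.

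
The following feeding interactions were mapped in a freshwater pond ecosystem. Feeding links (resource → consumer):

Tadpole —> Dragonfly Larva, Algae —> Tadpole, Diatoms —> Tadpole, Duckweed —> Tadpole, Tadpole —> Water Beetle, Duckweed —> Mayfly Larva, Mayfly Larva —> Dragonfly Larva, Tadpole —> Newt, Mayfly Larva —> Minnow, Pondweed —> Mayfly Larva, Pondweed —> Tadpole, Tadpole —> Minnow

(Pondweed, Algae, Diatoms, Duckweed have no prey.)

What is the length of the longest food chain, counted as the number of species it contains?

3 species

One longest chain: Pondweed → Mayfly Larva → Minnow.
It has 3 species and 2 links.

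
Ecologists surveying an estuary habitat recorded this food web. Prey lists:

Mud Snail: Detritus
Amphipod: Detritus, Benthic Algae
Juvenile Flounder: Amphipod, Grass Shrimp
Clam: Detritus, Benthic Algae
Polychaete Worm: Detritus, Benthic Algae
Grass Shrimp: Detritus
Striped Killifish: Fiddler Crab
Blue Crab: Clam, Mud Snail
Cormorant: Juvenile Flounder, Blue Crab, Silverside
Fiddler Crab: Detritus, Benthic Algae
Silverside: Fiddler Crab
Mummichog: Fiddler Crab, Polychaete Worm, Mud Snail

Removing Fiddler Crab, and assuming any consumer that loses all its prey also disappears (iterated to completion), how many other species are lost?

2

Remove Fiddler Crab.
Round 1: Striped Killifish (all prey gone), Silverside (all prey gone) → extinct.
No further losses. Total secondary extinctions: 2.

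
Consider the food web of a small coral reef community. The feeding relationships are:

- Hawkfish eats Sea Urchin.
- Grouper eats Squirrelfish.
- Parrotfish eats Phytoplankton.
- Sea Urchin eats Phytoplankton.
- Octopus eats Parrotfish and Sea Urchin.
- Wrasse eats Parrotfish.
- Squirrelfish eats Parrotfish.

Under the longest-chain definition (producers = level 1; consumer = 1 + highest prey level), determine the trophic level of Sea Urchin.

Phytoplankton is a producer → level 1.
Sea Urchin eats Phytoplankton → level 2.

Trophic level 2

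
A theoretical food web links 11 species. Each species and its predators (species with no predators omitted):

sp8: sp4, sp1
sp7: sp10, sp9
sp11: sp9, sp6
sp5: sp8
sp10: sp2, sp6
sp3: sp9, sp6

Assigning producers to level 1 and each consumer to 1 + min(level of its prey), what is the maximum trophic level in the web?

Producers (level 1): sp11, sp5, sp3, sp7.
Following each consumer down to its lowest-level prey: sp5 → sp8 → sp1 (levels 1 through 3).
All prey of sp1 (sp8 2) are at level 2 or above, so sp1 is at level 1 + 2 = 3.
Every consumer has at least one prey at level 2 or below, so none exceeds level 3.

3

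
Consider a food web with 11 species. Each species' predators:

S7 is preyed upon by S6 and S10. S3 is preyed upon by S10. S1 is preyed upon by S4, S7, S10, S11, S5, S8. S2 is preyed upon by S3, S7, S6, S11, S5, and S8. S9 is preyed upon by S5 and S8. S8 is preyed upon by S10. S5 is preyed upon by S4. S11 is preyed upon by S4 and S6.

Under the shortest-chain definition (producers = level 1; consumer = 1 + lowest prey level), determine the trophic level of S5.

S2 is a producer → level 1.
S5 eats S2 → level 2.

Trophic level 2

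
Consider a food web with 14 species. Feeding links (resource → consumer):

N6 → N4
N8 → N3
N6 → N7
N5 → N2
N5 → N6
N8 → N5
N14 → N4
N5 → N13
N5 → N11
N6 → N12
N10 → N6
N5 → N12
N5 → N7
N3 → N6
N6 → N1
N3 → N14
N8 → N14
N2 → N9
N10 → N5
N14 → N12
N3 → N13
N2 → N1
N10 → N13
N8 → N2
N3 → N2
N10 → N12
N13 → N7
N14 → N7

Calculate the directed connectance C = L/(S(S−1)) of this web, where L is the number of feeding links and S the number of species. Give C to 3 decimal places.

C = 0.154

The web has S = 14 species and L = 28 feeding links.
C = L / (S(S−1)) = 28 / 182 = 0.1538 ≈ 0.154.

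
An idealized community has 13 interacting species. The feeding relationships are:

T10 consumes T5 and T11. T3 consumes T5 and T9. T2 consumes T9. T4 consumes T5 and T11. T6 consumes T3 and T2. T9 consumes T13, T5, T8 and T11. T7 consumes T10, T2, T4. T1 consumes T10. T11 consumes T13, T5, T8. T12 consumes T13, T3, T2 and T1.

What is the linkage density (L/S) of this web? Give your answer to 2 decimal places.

There are L = 24 links among S = 13 species.
L/S = 24/13 = 1.8462 ≈ 1.85.

L/S = 1.85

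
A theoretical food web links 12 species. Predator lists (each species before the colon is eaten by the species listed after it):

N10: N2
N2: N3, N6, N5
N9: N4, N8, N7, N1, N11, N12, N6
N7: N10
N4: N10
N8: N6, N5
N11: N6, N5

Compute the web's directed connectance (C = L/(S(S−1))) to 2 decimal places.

The web has S = 12 species and L = 17 feeding links.
C = L / (S(S−1)) = 17 / 132 = 0.1288 ≈ 0.13.

C = 0.13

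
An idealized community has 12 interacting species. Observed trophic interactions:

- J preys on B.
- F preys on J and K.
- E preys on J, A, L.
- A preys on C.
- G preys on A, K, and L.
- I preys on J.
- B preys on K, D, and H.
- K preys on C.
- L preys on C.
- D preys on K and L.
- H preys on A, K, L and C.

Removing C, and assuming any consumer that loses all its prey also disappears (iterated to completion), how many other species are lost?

11

Remove C.
Round 1: K (all prey gone), L (all prey gone), A (all prey gone) → extinct.
Round 2: G (all prey gone), D (all prey gone), H (all prey gone) → extinct.
Round 3: B (all prey gone) → extinct.
Round 4: J (all prey gone) → extinct.
Round 5: F (all prey gone), E (all prey gone), I (all prey gone) → extinct.
No further losses. Total secondary extinctions: 11.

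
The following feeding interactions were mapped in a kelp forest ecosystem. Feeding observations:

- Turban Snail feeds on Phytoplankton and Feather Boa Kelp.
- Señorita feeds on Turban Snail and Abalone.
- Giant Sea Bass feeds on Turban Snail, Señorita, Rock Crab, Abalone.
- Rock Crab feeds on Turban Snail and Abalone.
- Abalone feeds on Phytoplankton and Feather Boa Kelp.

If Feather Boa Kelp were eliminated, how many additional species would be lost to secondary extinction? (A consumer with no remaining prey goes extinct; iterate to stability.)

0

Remove Feather Boa Kelp.
Every predator of it retains at least one other prey: Turban Snail still has Phytoplankton; Abalone still has Phytoplankton.
No consumer loses all prey, so no secondary extinctions occur.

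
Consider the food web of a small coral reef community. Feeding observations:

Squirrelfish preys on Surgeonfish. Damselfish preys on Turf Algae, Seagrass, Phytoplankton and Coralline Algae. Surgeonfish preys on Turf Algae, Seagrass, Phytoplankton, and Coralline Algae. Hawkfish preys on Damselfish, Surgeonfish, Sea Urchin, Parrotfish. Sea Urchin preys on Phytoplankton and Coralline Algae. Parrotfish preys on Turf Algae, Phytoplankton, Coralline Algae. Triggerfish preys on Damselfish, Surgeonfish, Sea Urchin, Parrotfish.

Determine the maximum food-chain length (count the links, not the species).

2 links

One longest chain: Phytoplankton → Surgeonfish → Triggerfish.
It has 3 species and 2 links.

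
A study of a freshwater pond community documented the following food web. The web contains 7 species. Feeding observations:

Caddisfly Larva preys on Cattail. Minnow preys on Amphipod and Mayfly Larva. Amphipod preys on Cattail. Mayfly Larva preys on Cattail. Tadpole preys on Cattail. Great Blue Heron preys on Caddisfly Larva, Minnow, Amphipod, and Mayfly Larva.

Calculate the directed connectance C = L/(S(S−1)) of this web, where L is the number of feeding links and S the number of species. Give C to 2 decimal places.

C = 0.24

The web has S = 7 species and L = 10 feeding links.
C = L / (S(S−1)) = 10 / 42 = 0.2381 ≈ 0.24.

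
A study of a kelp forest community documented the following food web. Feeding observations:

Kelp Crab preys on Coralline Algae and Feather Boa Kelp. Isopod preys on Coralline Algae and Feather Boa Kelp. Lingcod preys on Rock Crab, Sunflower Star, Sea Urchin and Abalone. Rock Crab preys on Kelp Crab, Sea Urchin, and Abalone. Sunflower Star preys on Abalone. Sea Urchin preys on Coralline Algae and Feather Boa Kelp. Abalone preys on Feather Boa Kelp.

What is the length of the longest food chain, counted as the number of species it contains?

4 species

One longest chain: Feather Boa Kelp → Abalone → Sunflower Star → Lingcod.
It has 4 species and 3 links.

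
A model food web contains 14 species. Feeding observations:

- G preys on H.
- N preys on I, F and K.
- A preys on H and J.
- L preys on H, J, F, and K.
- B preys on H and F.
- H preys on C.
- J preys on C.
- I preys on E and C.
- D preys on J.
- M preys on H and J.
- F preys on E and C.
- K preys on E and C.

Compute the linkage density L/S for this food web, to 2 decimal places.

L/S = 1.64

There are L = 23 links among S = 14 species.
L/S = 23/14 = 1.6429 ≈ 1.64.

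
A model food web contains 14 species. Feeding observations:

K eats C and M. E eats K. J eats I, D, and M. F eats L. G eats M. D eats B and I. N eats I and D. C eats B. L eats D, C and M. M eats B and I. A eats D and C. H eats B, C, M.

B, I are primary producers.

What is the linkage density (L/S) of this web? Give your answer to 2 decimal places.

There are L = 23 links among S = 14 species.
L/S = 23/14 = 1.6429 ≈ 1.64.

L/S = 1.64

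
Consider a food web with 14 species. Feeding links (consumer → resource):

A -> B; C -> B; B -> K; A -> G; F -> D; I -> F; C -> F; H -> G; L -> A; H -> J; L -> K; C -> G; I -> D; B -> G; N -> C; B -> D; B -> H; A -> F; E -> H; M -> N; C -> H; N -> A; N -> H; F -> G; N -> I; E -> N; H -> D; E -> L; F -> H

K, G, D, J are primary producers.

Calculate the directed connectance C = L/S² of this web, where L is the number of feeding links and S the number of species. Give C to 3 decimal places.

The web has S = 14 species and L = 29 feeding links.
C = L / S² = 29 / 196 = 0.1480 ≈ 0.148.

C = 0.148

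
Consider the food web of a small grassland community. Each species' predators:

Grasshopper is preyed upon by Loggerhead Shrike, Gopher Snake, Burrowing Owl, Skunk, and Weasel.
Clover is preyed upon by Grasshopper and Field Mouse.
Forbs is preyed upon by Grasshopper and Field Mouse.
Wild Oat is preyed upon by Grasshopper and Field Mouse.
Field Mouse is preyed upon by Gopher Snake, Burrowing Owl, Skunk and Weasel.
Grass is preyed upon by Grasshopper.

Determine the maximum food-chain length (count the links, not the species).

One longest chain: Grass → Grasshopper → Gopher Snake.
It has 3 species and 2 links.

2 links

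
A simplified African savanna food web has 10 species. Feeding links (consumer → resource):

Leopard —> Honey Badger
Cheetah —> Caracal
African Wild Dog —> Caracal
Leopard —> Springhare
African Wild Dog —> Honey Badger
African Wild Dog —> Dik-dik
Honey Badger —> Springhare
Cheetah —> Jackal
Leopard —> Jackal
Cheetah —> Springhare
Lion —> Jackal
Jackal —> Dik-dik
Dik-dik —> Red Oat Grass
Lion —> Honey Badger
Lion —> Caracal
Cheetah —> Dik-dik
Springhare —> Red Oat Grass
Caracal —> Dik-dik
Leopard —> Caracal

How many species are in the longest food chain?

4 species

One longest chain: Red Oat Grass → Dik-dik → Jackal → Leopard.
It has 4 species and 3 links.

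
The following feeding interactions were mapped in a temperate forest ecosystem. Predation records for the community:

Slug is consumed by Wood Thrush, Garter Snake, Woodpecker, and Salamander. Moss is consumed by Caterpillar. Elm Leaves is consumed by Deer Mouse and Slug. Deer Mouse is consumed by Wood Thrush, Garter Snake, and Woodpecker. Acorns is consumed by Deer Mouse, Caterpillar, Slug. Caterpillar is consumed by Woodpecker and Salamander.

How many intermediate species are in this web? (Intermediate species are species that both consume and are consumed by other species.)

3

Intermediate species (has both prey and predators): Deer Mouse, Slug, Caterpillar.
Count: 3.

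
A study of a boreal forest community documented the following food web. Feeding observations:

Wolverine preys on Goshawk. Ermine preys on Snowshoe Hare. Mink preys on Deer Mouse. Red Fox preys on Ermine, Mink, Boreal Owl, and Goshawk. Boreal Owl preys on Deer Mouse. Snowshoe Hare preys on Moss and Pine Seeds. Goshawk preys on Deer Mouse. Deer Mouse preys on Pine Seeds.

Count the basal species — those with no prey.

2

Basal species (no prey listed): Pine Seeds, Moss.
Count: 2.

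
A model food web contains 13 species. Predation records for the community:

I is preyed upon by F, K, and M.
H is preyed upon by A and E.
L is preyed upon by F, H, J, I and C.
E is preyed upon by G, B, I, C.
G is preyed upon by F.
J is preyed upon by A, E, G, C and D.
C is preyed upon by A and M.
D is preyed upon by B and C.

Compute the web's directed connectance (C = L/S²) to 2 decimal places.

C = 0.14

The web has S = 13 species and L = 24 feeding links.
C = L / S² = 24 / 169 = 0.1420 ≈ 0.14.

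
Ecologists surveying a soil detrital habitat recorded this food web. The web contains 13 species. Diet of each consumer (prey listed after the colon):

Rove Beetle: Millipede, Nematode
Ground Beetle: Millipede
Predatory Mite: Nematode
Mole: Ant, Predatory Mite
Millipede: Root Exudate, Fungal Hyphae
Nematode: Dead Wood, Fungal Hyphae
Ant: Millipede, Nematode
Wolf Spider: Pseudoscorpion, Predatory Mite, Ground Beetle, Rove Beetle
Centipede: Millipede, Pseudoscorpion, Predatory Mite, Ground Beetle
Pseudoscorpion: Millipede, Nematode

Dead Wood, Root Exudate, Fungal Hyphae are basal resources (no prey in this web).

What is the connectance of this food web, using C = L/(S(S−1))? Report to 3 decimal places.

The web has S = 13 species and L = 22 feeding links.
C = L / (S(S−1)) = 22 / 156 = 0.1410 ≈ 0.141.

C = 0.141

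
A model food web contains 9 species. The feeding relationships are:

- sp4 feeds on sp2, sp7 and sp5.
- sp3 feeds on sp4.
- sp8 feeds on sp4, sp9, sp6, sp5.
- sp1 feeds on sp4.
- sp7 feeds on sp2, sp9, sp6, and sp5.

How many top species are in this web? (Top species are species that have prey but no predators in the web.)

Top species (has prey, but nothing eats it): sp3, sp8, sp1.
Count: 3.

3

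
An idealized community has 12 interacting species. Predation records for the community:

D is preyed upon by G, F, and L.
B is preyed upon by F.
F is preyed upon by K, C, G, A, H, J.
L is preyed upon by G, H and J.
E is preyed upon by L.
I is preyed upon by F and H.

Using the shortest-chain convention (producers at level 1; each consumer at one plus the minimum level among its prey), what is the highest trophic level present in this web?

Producers (level 1): D, I, B, E.
Following each consumer down to its lowest-level prey: D → F → C (levels 1 through 3).
All prey of C (F 2) are at level 2 or above, so C is at level 1 + 2 = 3.
Every consumer has at least one prey at level 2 or below, so none exceeds level 3.

3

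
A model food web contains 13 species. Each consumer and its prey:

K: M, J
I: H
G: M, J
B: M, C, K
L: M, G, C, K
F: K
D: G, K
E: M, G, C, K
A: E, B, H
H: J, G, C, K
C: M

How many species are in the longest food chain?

4 species

One longest chain: M → G → H → I.
It has 4 species and 3 links.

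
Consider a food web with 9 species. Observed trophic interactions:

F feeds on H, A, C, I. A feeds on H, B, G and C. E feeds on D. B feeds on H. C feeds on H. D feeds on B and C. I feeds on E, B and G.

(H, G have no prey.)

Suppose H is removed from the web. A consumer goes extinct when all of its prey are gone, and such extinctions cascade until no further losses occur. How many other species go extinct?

4

Remove H.
Round 1: B (all prey gone), C (all prey gone) → extinct.
Round 2: D (all prey gone) → extinct.
Round 3: E (all prey gone) → extinct.
No further losses. Total secondary extinctions: 4.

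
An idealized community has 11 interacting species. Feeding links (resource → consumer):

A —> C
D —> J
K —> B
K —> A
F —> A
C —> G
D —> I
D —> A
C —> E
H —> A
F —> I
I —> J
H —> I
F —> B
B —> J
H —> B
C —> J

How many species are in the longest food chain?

One longest chain: F → A → C → J.
It has 4 species and 3 links.

4 species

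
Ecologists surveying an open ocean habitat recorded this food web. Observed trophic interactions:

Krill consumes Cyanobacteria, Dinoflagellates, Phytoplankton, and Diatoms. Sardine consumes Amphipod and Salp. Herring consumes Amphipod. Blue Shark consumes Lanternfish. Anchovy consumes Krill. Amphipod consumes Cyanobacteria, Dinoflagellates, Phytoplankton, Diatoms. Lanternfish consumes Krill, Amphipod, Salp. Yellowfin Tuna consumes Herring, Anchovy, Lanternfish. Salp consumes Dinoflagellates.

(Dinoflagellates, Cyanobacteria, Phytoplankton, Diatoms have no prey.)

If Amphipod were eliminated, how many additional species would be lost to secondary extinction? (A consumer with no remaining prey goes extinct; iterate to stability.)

Remove Amphipod.
Round 1: Herring (all prey gone) → extinct.
No further losses. Total secondary extinctions: 1.

1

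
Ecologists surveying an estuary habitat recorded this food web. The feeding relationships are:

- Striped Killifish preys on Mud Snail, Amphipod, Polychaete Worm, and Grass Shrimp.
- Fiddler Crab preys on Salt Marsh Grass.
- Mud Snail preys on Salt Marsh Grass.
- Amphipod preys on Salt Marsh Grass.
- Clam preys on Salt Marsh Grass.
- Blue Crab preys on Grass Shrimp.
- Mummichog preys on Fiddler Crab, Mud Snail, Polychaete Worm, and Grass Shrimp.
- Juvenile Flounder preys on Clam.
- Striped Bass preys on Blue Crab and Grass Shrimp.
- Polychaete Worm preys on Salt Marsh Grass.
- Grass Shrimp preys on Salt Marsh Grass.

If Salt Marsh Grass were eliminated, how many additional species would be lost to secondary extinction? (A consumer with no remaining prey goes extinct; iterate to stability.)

Remove Salt Marsh Grass.
Round 1: Grass Shrimp (all prey gone), Polychaete Worm (all prey gone), Mud Snail (all prey gone), Clam (all prey gone), Fiddler Crab (all prey gone), Amphipod (all prey gone) → extinct.
Round 2: Juvenile Flounder (all prey gone), Mummichog (all prey gone), Striped Killifish (all prey gone), Blue Crab (all prey gone) → extinct.
Round 3: Striped Bass (all prey gone) → extinct.
No further losses. Total secondary extinctions: 11.

11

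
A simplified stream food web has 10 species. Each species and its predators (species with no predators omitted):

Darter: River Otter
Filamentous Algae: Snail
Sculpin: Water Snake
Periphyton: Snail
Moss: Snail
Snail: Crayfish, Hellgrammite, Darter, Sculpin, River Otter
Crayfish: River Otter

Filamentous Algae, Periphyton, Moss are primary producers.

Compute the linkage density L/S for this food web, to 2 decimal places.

There are L = 11 links among S = 10 species.
L/S = 11/10 = 1.1000 ≈ 1.10.

L/S = 1.10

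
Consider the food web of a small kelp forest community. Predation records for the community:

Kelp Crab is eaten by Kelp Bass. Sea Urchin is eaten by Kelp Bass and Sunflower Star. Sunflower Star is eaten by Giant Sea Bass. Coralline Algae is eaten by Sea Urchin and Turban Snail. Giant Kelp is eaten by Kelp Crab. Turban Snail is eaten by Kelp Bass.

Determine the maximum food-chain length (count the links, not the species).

3 links

One longest chain: Coralline Algae → Sea Urchin → Sunflower Star → Giant Sea Bass.
It has 4 species and 3 links.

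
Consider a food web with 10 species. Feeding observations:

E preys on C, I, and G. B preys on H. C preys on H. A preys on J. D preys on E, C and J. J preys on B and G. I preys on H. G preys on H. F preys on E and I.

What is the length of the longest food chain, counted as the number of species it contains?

One longest chain: H → I → E → D.
It has 4 species and 3 links.

4 species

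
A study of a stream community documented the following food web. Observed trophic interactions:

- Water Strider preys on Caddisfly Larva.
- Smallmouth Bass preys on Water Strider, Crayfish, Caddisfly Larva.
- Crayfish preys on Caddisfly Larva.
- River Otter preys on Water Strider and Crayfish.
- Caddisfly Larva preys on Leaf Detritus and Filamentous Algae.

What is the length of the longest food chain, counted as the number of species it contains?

4 species

One longest chain: Leaf Detritus → Caddisfly Larva → Crayfish → Smallmouth Bass.
It has 4 species and 3 links.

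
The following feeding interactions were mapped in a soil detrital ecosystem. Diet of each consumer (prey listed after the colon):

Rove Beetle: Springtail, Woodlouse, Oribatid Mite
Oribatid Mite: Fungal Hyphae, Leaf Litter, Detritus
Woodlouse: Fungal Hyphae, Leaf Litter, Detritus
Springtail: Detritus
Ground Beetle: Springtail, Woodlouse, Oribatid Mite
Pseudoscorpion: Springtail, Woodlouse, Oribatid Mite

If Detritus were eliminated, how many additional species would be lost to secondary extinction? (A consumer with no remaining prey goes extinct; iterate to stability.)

1

Remove Detritus.
Round 1: Springtail (all prey gone) → extinct.
No further losses. Total secondary extinctions: 1.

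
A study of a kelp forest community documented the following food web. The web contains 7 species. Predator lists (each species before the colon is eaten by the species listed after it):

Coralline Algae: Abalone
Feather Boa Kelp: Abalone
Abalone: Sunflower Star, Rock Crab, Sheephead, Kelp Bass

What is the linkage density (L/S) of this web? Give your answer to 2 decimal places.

L/S = 0.86

There are L = 6 links among S = 7 species.
L/S = 6/7 = 0.8571 ≈ 0.86.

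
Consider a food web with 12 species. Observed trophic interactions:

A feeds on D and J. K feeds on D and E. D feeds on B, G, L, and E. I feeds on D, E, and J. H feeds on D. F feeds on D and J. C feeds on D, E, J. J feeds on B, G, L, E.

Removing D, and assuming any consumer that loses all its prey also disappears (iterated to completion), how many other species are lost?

1

Remove D.
Round 1: H (all prey gone) → extinct.
No further losses. Total secondary extinctions: 1.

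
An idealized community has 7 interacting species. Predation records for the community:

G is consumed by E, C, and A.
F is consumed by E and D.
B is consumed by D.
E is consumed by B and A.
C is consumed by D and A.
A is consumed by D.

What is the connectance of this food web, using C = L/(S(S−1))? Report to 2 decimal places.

C = 0.26

The web has S = 7 species and L = 11 feeding links.
C = L / (S(S−1)) = 11 / 42 = 0.2619 ≈ 0.26.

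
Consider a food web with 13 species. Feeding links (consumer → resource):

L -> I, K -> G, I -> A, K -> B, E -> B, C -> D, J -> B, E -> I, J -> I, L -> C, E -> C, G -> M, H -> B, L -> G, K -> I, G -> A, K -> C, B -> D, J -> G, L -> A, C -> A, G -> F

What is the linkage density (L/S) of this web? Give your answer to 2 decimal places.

There are L = 22 links among S = 13 species.
L/S = 22/13 = 1.6923 ≈ 1.69.

L/S = 1.69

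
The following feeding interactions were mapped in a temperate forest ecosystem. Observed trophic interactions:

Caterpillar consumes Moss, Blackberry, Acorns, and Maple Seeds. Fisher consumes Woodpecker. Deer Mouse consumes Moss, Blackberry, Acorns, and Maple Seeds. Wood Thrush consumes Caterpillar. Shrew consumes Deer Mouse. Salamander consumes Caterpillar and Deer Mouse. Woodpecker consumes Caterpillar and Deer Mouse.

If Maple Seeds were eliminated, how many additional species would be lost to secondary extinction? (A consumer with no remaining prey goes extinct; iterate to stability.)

0

Remove Maple Seeds.
Every predator of it retains at least one other prey: Deer Mouse still has Blackberry, Acorns, Moss; Caterpillar still has Blackberry, Acorns, Moss.
No consumer loses all prey, so no secondary extinctions occur.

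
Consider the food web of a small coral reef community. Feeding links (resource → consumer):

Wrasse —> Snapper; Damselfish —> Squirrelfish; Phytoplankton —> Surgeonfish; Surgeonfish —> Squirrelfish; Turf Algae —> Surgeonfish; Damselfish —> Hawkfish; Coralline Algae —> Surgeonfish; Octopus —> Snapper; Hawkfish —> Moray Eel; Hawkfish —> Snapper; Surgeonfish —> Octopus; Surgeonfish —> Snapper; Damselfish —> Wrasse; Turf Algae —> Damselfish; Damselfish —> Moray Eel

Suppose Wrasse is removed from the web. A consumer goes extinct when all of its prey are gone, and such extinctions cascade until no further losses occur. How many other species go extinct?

0

Remove Wrasse.
Every predator of it retains at least one other prey: Snapper still has Surgeonfish, Hawkfish, Octopus.
No consumer loses all prey, so no secondary extinctions occur.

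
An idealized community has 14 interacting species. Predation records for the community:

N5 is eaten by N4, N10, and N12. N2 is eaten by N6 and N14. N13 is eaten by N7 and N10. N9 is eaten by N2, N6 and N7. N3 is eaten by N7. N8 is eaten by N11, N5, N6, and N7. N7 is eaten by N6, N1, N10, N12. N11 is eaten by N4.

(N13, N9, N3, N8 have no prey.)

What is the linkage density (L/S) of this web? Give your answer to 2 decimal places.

L/S = 1.43

There are L = 20 links among S = 14 species.
L/S = 20/14 = 1.4286 ≈ 1.43.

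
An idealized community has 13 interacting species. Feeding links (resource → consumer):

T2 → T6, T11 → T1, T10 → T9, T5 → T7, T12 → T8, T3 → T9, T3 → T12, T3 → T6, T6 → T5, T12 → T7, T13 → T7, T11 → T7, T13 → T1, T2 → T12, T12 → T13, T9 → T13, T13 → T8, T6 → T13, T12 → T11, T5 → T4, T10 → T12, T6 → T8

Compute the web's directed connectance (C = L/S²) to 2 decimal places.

C = 0.13

The web has S = 13 species and L = 22 feeding links.
C = L / S² = 22 / 169 = 0.1302 ≈ 0.13.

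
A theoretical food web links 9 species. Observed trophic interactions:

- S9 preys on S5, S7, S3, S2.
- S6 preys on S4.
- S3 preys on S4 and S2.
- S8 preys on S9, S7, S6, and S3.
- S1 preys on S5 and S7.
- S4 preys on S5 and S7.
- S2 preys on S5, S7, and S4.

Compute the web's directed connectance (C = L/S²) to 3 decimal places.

The web has S = 9 species and L = 18 feeding links.
C = L / S² = 18 / 81 = 0.2222 ≈ 0.222.

C = 0.222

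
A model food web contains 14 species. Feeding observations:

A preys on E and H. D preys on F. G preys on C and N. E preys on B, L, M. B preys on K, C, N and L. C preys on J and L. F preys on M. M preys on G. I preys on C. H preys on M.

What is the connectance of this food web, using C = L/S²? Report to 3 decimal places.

C = 0.092

The web has S = 14 species and L = 18 feeding links.
C = L / S² = 18 / 196 = 0.0918 ≈ 0.092.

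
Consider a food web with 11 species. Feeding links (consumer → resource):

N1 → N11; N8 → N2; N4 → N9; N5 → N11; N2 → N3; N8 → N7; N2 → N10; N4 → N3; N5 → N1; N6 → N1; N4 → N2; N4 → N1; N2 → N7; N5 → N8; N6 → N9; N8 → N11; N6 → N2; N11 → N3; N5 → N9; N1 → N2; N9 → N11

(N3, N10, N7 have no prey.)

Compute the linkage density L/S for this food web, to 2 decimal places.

L/S = 1.91

There are L = 21 links among S = 11 species.
L/S = 21/11 = 1.9091 ≈ 1.91.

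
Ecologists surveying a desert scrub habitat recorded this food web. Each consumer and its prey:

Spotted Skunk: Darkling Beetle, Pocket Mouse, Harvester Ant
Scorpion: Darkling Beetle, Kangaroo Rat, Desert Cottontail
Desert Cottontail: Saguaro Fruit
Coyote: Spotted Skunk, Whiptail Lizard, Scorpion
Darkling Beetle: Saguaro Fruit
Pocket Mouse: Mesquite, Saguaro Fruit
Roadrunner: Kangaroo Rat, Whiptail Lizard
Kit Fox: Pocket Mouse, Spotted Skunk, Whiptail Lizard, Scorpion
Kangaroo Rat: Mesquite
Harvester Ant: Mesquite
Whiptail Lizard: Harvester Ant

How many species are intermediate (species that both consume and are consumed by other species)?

Intermediate species (has both prey and predators): Darkling Beetle, Kangaroo Rat, Desert Cottontail, Pocket Mouse, Harvester Ant, Spotted Skunk, Whiptail Lizard, Scorpion.
Count: 8.

8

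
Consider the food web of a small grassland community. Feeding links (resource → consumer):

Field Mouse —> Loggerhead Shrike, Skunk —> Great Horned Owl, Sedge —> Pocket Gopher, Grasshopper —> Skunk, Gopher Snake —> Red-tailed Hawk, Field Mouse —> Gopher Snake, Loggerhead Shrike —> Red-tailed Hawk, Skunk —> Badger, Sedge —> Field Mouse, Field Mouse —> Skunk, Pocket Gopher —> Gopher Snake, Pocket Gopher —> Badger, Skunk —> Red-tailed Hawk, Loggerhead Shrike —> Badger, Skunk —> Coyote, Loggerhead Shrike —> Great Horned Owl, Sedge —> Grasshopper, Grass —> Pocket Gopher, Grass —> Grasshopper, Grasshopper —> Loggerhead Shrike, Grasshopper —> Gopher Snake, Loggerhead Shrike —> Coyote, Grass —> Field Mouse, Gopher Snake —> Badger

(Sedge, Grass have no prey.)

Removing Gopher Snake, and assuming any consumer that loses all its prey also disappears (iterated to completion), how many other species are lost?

0

Remove Gopher Snake.
Every predator of it retains at least one other prey: Badger still has Pocket Gopher, Skunk, Loggerhead Shrike; Red-tailed Hawk still has Skunk, Loggerhead Shrike.
No consumer loses all prey, so no secondary extinctions occur.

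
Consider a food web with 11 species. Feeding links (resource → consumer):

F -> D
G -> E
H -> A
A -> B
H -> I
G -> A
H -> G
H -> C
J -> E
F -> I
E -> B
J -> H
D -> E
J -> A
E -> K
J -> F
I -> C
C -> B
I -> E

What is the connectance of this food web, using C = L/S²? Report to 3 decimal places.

C = 0.157

The web has S = 11 species and L = 19 feeding links.
C = L / S² = 19 / 121 = 0.1570 ≈ 0.157.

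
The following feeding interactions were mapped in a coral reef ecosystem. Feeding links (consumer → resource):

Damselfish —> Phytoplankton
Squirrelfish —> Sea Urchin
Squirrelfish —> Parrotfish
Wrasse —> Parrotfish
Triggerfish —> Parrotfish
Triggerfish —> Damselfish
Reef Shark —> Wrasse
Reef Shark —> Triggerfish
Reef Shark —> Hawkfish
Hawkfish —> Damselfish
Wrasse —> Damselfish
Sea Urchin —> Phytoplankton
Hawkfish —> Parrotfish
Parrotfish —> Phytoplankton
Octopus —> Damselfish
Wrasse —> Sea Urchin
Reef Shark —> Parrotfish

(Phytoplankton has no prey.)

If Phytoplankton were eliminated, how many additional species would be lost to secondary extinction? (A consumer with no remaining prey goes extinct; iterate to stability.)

9

Remove Phytoplankton.
Round 1: Parrotfish (all prey gone), Sea Urchin (all prey gone), Damselfish (all prey gone) → extinct.
Round 2: Squirrelfish (all prey gone), Hawkfish (all prey gone), Wrasse (all prey gone), Triggerfish (all prey gone), Octopus (all prey gone) → extinct.
Round 3: Reef Shark (all prey gone) → extinct.
No further losses. Total secondary extinctions: 9.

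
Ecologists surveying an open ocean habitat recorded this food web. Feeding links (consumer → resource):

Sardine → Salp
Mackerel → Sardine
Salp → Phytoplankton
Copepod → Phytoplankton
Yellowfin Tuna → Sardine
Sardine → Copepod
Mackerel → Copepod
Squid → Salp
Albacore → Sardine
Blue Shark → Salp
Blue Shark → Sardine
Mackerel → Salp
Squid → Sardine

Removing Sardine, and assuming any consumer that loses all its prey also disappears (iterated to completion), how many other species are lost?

2

Remove Sardine.
Round 1: Yellowfin Tuna (all prey gone), Albacore (all prey gone) → extinct.
No further losses. Total secondary extinctions: 2.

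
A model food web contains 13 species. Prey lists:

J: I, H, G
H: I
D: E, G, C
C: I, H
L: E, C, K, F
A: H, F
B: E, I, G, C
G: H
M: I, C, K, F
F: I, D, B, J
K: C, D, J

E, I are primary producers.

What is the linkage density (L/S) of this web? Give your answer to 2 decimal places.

There are L = 31 links among S = 13 species.
L/S = 31/13 = 2.3846 ≈ 2.38.

L/S = 2.38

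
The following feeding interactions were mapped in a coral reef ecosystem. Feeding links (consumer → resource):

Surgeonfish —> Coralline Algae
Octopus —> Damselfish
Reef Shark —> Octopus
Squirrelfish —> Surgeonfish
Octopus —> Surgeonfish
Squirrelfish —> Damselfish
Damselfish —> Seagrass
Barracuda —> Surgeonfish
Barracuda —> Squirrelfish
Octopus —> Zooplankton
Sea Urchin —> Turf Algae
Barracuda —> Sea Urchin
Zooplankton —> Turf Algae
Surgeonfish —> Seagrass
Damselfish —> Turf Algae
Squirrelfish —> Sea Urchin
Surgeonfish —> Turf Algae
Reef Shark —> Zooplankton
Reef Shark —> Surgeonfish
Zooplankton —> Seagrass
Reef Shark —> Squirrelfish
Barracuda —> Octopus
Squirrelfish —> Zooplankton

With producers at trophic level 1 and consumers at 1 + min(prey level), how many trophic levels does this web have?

3

Producers (level 1): Seagrass, Coralline Algae, Turf Algae.
Following each consumer down to its lowest-level prey: Seagrass → Damselfish → Squirrelfish (levels 1 through 3).
All prey of Squirrelfish (Damselfish 2, Sea Urchin 2, Surgeonfish 2, Zooplankton 2) are at level 2 or above, so Squirrelfish is at level 1 + 2 = 3.
Every consumer has at least one prey at level 2 or below, so none exceeds level 3.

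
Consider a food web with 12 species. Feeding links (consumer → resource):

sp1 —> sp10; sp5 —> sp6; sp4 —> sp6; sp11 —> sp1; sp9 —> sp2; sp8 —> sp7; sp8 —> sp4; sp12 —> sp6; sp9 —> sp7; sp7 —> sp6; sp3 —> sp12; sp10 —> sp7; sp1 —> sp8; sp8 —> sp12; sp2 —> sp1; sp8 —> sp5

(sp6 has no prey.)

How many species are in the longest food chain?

One longest chain: sp6 → sp5 → sp8 → sp1 → sp2 → sp9.
It has 6 species and 5 links.

6 species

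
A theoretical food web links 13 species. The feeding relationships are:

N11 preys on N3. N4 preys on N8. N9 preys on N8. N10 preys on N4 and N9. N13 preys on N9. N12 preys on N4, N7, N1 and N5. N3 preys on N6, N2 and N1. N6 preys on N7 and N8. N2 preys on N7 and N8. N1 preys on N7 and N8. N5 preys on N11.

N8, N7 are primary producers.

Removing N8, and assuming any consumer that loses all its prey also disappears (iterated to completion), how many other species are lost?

Remove N8.
Round 1: N4 (all prey gone), N9 (all prey gone) → extinct.
Round 2: N13 (all prey gone), N10 (all prey gone) → extinct.
No further losses. Total secondary extinctions: 4.

4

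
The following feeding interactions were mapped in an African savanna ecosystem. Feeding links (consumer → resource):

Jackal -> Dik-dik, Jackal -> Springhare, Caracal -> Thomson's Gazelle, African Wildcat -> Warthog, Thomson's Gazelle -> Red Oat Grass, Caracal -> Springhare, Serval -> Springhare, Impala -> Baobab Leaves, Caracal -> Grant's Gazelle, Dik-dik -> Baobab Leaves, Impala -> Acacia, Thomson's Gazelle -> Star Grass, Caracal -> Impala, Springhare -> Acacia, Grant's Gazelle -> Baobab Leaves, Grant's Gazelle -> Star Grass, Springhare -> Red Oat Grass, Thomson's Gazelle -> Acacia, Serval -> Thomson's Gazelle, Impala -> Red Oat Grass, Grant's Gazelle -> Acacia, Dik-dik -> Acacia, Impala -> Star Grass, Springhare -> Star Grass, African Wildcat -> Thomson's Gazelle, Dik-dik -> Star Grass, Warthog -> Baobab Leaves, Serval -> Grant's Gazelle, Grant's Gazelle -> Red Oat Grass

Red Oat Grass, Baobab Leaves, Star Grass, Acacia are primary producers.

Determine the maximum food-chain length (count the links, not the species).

2 links

One longest chain: Red Oat Grass → Thomson's Gazelle → African Wildcat.
It has 3 species and 2 links.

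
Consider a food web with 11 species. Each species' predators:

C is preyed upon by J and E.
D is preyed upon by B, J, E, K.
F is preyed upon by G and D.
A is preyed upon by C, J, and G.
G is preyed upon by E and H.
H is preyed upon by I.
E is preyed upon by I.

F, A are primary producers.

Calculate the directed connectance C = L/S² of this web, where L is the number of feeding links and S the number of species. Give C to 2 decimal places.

The web has S = 11 species and L = 15 feeding links.
C = L / S² = 15 / 121 = 0.1240 ≈ 0.12.

C = 0.12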